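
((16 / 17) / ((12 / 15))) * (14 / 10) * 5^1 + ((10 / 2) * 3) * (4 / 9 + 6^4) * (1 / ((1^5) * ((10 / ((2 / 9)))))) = 202136 / 459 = 440.38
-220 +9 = -211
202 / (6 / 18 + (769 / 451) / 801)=36486351 / 60593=602.15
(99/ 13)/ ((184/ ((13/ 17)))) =99/ 3128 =0.03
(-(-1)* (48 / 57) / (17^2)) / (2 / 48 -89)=-384 / 11723285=-0.00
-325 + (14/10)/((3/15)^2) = -290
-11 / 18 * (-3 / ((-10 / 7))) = -77 / 60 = -1.28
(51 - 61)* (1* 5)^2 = -250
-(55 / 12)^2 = -3025 / 144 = -21.01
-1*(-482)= 482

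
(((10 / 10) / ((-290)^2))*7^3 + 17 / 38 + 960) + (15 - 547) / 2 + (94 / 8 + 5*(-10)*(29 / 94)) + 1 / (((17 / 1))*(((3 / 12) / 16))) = 221683840002 / 319180525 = 694.54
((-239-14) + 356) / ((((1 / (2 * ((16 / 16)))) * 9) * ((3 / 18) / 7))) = 2884 / 3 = 961.33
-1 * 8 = -8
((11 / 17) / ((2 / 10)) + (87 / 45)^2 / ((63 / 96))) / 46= 717379 / 3694950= 0.19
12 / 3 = 4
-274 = -274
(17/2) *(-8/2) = -34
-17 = -17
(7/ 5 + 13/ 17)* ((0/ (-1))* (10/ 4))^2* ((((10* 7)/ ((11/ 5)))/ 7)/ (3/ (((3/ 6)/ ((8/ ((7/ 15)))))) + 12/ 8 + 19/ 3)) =0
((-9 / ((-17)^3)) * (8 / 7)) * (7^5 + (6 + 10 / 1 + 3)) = 35.23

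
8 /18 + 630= 5674 /9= 630.44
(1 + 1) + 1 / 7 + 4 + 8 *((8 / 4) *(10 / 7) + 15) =149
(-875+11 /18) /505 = -15739 /9090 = -1.73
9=9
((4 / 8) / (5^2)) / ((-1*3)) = -1 / 150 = -0.01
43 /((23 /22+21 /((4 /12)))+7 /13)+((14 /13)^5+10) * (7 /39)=242563343728 /89155989039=2.72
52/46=1.13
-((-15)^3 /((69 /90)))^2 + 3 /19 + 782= -194771826031 /10051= -19378353.00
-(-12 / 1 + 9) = 3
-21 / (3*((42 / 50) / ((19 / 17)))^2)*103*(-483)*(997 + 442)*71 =54609905200625 / 867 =62987203230.25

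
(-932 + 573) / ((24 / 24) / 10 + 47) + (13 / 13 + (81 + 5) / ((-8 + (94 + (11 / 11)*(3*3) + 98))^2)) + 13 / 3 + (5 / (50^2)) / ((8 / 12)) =-40061283163 / 17544279000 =-2.28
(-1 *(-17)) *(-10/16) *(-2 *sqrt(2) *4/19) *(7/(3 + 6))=595 *sqrt(2)/171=4.92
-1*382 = -382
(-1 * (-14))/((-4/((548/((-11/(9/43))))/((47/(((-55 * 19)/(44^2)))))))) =-819945/1956328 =-0.42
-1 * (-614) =614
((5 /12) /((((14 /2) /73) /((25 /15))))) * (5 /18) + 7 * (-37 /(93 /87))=-33787021 /140616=-240.28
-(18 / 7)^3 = -5832 / 343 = -17.00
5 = 5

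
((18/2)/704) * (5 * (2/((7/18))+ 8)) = 1035/1232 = 0.84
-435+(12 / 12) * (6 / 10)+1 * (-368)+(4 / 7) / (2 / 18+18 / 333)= -307592 / 385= -798.94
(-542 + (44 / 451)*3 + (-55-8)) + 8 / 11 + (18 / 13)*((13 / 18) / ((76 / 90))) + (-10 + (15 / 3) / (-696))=-3654771905 / 5964024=-612.80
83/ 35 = 2.37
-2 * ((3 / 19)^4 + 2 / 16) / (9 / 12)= -130969 / 390963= -0.33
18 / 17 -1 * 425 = -7207 / 17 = -423.94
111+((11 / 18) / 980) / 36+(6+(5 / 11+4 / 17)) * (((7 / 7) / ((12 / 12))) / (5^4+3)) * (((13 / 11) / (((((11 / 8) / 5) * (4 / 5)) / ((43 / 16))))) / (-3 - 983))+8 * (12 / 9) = 270629877260648569 / 2224357690484160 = 121.67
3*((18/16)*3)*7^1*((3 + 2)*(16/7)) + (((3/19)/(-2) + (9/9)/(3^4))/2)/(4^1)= 19945235/24624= 809.99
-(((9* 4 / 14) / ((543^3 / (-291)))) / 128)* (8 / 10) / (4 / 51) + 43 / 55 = 114230585041 / 146108818240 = 0.78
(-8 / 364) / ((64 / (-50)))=0.02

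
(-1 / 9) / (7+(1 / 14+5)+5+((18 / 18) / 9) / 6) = -0.01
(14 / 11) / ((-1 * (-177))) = 14 / 1947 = 0.01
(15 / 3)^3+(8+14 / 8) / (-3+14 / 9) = 473 / 4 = 118.25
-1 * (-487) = 487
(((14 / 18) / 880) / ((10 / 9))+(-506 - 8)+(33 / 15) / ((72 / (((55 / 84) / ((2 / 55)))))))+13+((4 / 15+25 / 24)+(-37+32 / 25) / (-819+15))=-111232984879 / 222868800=-499.10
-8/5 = -1.60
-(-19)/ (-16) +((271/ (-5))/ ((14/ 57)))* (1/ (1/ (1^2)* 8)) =-1007/ 35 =-28.77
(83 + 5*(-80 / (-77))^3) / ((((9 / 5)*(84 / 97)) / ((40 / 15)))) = 39238671830 / 258854211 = 151.59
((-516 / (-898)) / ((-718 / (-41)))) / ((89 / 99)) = 523611 / 14345999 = 0.04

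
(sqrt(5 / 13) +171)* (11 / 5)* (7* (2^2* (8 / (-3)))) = -140448 / 5 - 2464* sqrt(65) / 195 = -28191.47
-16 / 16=-1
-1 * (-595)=595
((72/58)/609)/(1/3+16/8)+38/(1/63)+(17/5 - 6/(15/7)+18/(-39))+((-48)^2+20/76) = 239116338394/50893115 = 4698.40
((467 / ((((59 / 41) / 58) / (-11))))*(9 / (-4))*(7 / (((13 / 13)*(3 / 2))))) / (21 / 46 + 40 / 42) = 123904717398 / 80299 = 1543041.85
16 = 16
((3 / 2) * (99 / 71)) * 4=594 / 71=8.37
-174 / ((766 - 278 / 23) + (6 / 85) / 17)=-963815 / 4176073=-0.23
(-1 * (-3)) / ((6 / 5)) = 5 / 2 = 2.50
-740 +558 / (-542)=-200819 / 271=-741.03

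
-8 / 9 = -0.89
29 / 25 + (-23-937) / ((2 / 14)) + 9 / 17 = -2855282 / 425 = -6718.31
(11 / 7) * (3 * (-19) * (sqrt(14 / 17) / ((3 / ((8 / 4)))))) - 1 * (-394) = 394 - 418 * sqrt(238) / 119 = 339.81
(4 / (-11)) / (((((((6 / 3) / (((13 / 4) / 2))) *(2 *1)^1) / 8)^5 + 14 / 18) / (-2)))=0.93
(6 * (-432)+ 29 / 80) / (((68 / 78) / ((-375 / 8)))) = 606443175 / 4352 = 139348.16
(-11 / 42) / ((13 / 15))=-55 / 182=-0.30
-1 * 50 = -50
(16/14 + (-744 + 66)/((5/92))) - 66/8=-12482.31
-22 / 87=-0.25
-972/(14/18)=-8748/7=-1249.71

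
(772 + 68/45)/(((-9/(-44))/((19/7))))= 10264.37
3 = 3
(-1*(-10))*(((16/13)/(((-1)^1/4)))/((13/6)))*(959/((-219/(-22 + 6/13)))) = -343705600/160381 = -2143.06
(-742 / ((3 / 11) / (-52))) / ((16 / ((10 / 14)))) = 6315.83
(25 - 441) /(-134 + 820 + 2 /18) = -288 /475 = -0.61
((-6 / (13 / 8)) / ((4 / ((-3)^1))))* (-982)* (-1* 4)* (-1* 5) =-707040 / 13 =-54387.69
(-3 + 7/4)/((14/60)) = -75/14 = -5.36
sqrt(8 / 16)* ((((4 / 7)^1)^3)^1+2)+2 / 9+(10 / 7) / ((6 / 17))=375* sqrt(2) / 343+269 / 63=5.82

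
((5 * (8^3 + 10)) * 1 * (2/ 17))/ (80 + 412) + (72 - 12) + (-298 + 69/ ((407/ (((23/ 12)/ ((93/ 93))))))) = -268985515/ 1134716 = -237.05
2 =2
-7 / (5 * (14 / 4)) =-2 / 5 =-0.40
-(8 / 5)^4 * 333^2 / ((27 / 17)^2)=-1620545536 / 5625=-288096.98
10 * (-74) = -740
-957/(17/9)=-8613/17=-506.65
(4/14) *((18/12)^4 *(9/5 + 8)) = 567/40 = 14.18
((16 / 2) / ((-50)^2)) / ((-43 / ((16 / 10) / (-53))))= 16 / 7121875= 0.00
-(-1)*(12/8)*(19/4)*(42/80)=1197/320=3.74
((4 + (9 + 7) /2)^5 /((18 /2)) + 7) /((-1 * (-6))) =4609.17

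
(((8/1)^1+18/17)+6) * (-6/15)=-512/85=-6.02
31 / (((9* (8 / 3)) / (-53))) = -1643 / 24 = -68.46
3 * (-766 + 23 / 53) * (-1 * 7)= 852075 / 53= 16076.89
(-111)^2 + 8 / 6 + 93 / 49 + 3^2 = 1812985 / 147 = 12333.23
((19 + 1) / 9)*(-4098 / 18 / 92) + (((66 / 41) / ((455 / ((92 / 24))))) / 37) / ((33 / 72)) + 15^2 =94086275642 / 428635935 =219.50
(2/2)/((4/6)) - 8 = -13/2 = -6.50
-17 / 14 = -1.21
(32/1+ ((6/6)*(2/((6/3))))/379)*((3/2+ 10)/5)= 278967/3790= 73.61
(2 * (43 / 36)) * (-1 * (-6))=43 / 3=14.33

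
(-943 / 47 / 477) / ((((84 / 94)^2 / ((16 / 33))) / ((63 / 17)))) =-177284 / 1873179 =-0.09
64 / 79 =0.81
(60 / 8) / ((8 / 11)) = 165 / 16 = 10.31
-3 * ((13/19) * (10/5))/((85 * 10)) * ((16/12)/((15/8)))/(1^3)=-416/121125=-0.00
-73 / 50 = -1.46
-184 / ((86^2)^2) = -23 / 6837602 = -0.00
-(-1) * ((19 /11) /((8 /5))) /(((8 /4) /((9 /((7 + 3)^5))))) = 171 /3520000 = 0.00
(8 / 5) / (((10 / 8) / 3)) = 96 / 25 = 3.84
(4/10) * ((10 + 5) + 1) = 32/5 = 6.40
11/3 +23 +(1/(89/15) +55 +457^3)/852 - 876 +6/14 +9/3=19670879715/176932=111177.63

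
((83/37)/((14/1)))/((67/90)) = 3735/17353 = 0.22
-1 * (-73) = 73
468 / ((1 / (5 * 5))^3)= 7312500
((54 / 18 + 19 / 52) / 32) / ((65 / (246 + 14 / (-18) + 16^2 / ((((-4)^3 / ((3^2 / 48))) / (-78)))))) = 191345 / 389376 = 0.49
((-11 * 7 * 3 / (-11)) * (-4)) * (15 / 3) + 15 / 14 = -5865 / 14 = -418.93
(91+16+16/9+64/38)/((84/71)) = 1341119/14364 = 93.37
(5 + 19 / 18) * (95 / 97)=10355 / 1746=5.93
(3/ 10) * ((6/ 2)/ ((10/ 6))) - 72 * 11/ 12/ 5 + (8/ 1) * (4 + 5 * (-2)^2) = 8967/ 50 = 179.34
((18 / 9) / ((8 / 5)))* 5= 25 / 4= 6.25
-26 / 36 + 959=958.28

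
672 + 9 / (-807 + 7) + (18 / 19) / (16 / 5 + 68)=909084381 / 1352800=672.00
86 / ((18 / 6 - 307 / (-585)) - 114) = -25155 / 32314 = -0.78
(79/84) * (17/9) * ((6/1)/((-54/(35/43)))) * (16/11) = -26860/114939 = -0.23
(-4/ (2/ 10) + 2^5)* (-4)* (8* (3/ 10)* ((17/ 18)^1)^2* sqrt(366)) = -4624* sqrt(366)/ 45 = -1965.83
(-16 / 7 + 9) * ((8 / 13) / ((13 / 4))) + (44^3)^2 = 8584219293152 / 1183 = 7256313857.27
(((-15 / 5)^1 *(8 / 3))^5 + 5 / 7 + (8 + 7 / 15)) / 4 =-859919 / 105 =-8189.70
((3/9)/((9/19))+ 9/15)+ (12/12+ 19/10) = 227/54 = 4.20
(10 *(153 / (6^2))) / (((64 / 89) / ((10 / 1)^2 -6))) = 355555 / 64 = 5555.55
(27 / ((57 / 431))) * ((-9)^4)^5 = 47159584315681826819079 / 19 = 2482083385035885622056.79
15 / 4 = 3.75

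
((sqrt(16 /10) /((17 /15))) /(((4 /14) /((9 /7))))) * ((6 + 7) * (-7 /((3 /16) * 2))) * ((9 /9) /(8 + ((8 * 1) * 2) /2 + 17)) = -2184 * sqrt(10) /187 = -36.93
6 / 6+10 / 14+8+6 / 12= 143 / 14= 10.21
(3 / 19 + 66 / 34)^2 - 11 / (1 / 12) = -13311744 / 104329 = -127.59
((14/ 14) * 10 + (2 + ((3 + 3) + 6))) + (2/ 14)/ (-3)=503/ 21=23.95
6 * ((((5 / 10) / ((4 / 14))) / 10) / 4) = 21 / 80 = 0.26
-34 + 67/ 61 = -32.90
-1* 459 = -459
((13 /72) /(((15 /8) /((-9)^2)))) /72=13 /120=0.11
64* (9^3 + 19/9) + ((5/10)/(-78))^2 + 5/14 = 7971020207/170352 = 46791.47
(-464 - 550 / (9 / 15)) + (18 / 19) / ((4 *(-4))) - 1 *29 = -642835 / 456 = -1409.73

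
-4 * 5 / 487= -0.04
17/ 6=2.83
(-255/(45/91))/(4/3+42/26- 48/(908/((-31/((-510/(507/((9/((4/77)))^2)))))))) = -20706295554945/118401877501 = -174.88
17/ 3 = 5.67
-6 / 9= -0.67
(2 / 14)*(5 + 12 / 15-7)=-6 / 35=-0.17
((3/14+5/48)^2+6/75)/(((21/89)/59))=2688601267/59270400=45.36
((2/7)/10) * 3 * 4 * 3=36/35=1.03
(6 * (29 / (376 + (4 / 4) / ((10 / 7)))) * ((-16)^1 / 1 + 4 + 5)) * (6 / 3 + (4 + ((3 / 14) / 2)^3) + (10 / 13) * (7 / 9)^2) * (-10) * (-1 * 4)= -836.34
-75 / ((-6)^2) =-2.08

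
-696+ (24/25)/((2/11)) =-17268/25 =-690.72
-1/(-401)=1/401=0.00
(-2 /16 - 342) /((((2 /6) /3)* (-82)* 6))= 8211 /1312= 6.26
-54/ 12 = -9/ 2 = -4.50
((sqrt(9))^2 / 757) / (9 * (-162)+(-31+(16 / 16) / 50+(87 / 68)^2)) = -1040400 / 130156205291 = -0.00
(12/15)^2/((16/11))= 11/25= 0.44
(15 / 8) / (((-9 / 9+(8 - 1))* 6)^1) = 5 / 96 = 0.05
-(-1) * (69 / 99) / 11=23 / 363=0.06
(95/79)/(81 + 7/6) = 570/38947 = 0.01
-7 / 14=-0.50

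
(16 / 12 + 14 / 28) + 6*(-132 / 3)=-1573 / 6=-262.17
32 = 32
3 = 3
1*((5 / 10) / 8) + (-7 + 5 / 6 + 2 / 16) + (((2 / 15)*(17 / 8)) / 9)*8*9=-297 / 80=-3.71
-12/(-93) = 4/31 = 0.13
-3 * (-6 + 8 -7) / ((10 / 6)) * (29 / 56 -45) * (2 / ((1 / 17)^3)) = -110144547 / 28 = -3933733.82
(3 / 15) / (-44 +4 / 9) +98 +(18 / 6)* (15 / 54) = 581113 / 5880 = 98.83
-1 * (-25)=25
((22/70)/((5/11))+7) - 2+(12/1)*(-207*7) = -3041904/175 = -17382.31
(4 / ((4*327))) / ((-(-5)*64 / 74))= 37 / 52320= 0.00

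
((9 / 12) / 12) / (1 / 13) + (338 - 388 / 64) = 1331 / 4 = 332.75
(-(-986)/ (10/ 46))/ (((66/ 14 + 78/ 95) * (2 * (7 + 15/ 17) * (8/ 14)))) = 179462353/ 1973016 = 90.96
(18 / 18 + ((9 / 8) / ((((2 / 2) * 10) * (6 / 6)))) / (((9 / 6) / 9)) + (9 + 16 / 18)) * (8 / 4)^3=4163 / 45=92.51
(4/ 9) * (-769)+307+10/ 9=-101/ 3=-33.67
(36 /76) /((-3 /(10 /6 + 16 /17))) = -7 /17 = -0.41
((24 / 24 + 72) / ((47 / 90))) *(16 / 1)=105120 / 47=2236.60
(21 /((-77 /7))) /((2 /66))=-63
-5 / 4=-1.25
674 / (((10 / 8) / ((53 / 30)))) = 71444 / 75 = 952.59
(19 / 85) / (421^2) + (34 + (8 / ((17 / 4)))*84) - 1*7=2788887154 / 15065485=185.12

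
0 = 0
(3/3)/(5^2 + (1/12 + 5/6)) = 12/311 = 0.04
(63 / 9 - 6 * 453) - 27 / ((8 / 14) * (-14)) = -21661 / 8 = -2707.62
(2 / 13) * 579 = 1158 / 13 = 89.08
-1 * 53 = -53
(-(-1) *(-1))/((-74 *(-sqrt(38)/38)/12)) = -6 *sqrt(38)/37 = -1.00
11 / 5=2.20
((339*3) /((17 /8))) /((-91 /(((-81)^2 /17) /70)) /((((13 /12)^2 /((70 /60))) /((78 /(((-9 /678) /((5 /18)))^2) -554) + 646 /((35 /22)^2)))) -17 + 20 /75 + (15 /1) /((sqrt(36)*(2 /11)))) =-1124189033760 /1304875237005917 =-0.00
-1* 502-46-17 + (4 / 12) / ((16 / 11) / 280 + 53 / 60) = -463557 / 821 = -564.62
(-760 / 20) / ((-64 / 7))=133 / 32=4.16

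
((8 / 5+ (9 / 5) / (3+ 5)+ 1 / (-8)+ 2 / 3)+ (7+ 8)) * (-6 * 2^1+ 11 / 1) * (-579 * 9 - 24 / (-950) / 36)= 1934388077 / 21375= 90497.69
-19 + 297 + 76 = 354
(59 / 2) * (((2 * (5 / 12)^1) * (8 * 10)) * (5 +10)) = 29500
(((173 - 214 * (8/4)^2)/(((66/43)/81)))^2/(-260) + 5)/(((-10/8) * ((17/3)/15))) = 5659107211521/534820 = 10581330.56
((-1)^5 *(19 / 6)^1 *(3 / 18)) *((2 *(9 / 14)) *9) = -6.11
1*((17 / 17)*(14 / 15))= 0.93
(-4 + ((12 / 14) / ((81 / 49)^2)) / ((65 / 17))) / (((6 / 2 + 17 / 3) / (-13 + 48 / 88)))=38151623 / 6776055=5.63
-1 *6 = -6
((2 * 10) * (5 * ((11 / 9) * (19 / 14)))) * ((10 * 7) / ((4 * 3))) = 26125 / 27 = 967.59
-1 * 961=-961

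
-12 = -12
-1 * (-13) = 13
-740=-740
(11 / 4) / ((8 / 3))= 33 / 32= 1.03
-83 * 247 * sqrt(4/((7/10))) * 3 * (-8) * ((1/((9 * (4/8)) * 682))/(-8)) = -41002 * sqrt(70)/7161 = -47.90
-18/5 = -3.60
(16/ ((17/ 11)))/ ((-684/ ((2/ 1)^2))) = -176/ 2907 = -0.06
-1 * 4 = -4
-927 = -927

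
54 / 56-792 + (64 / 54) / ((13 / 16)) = -7759963 / 9828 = -789.58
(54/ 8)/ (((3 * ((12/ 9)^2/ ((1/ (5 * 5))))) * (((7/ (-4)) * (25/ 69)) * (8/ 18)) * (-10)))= 50301/ 2800000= 0.02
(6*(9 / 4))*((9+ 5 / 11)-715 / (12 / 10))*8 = -696618 / 11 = -63328.91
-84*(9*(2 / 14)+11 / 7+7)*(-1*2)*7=11592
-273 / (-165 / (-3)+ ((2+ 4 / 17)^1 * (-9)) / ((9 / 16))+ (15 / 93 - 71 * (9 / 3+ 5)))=20553 / 41302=0.50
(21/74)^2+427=427.08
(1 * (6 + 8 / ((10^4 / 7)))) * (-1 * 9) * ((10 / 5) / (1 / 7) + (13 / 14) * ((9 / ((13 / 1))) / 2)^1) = -27092763 / 35000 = -774.08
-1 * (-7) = 7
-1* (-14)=14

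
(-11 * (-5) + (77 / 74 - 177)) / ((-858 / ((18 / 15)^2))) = 26853 / 132275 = 0.20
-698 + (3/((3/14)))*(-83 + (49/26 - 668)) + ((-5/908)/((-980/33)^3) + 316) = -24151916617228819/2221966073600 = -10869.62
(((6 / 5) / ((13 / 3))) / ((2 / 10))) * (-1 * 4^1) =-72 / 13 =-5.54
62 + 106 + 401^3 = 64481369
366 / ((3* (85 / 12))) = 1464 / 85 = 17.22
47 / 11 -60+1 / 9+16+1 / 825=-98047 / 2475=-39.61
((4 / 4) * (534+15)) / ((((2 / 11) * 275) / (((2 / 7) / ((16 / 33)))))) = 18117 / 2800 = 6.47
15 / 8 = 1.88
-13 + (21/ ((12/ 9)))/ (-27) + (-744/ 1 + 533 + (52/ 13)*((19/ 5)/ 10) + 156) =-20119/ 300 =-67.06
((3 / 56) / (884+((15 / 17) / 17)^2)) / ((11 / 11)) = 250563 / 4134636184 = 0.00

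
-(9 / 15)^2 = -9 / 25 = -0.36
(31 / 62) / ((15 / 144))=24 / 5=4.80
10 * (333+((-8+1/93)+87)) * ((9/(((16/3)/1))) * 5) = 8621325/248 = 34763.41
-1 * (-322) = 322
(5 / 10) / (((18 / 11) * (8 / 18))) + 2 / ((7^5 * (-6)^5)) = 22462555 / 32672808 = 0.69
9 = 9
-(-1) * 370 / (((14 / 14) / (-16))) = -5920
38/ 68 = 19/ 34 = 0.56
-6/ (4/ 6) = -9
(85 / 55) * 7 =10.82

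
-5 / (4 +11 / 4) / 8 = -5 / 54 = -0.09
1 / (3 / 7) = 7 / 3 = 2.33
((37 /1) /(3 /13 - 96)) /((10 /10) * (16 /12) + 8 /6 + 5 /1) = -481 /9545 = -0.05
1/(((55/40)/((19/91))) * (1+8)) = 152/9009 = 0.02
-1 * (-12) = 12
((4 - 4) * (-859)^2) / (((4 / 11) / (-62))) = 0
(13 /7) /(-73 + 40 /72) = -117 /4564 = -0.03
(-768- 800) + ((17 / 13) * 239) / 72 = -1463585 / 936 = -1563.66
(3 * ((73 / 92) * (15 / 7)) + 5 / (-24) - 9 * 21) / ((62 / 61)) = -181.14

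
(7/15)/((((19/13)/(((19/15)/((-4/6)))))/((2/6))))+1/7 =-187/3150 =-0.06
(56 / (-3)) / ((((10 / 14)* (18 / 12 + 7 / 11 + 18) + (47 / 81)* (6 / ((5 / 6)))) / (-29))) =3751440 / 128627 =29.17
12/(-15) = -4/5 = -0.80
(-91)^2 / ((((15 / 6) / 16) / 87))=23054304 / 5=4610860.80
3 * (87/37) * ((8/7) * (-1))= -2088/259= -8.06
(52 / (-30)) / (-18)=13 / 135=0.10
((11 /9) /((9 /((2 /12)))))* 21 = 77 /162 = 0.48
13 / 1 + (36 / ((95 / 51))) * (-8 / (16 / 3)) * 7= -18043 / 95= -189.93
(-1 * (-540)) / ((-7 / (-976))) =527040 / 7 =75291.43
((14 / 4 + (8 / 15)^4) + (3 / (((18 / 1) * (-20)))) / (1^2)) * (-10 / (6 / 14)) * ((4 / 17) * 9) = -10128251 / 57375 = -176.53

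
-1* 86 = -86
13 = 13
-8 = -8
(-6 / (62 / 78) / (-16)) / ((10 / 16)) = 117 / 155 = 0.75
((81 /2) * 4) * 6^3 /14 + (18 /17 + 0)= 2500.49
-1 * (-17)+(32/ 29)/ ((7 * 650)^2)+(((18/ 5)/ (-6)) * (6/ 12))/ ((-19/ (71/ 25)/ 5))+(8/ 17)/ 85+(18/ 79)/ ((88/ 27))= 49559789137511203/ 2864784850427500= 17.30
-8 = -8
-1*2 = -2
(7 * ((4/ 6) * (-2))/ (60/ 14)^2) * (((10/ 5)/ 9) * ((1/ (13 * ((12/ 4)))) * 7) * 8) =-38416/ 236925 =-0.16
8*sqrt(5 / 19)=8*sqrt(95) / 19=4.10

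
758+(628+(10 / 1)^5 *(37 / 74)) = 51386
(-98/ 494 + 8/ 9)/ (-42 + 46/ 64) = -49120/ 2936583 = -0.02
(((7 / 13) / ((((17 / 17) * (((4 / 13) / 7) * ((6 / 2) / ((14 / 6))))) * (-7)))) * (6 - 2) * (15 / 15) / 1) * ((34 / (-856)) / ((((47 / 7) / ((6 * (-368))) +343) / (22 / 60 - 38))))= -605654308 / 25526053215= -0.02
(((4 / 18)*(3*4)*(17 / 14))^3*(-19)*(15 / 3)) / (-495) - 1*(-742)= 686268746 / 916839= 748.52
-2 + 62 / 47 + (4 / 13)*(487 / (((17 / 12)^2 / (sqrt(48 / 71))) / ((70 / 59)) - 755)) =-1493630756219048864 / 1698612009911992019 - 1339242831360*sqrt(213) / 36140681061957277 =-0.88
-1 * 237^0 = -1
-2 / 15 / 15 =-2 / 225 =-0.01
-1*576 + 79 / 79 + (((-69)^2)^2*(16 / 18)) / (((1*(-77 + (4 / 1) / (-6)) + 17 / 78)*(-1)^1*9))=171147209 / 6041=28330.94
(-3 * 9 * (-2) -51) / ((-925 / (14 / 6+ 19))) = -64 / 925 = -0.07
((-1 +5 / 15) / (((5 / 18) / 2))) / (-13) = 24 / 65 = 0.37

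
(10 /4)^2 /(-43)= -25 /172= -0.15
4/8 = 1/2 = 0.50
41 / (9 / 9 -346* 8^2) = -41 / 22143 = -0.00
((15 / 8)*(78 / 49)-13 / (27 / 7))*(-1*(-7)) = -2041 / 756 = -2.70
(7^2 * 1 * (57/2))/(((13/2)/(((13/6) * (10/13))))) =4655/13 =358.08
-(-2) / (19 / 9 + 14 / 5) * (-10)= -900 / 221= -4.07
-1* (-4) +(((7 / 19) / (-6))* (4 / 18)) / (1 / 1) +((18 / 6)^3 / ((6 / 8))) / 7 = 32783 / 3591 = 9.13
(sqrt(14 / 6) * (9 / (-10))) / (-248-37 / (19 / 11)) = 57 * sqrt(21) / 51190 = 0.01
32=32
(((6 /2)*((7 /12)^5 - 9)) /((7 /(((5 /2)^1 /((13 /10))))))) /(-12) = 55567025 /90574848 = 0.61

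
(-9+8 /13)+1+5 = -31 /13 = -2.38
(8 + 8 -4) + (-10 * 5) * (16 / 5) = -148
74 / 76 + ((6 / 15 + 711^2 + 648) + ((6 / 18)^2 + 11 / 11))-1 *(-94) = 865713979 / 1710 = 506265.48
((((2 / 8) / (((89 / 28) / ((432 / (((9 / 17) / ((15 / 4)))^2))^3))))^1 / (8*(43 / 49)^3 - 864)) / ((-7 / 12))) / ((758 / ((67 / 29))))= 4874033.43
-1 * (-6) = 6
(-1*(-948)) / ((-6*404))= -79 / 202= -0.39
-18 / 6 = -3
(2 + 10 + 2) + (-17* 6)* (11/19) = -856/19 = -45.05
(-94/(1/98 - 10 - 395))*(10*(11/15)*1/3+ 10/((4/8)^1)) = 5.21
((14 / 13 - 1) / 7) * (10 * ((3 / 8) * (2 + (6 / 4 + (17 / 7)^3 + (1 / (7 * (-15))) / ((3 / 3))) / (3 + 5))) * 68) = 5565239 / 499408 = 11.14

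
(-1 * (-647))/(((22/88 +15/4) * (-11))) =-647/44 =-14.70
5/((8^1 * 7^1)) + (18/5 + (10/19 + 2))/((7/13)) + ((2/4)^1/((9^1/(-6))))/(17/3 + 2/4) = 2246471/196840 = 11.41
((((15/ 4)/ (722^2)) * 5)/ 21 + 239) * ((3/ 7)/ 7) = 10465297659/ 715201648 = 14.63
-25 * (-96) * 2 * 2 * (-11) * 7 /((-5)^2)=-29568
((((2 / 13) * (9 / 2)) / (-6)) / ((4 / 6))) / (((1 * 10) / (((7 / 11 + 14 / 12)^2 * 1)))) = -14161 / 251680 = -0.06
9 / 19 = 0.47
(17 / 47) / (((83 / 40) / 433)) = 294440 / 3901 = 75.48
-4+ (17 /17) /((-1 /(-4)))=0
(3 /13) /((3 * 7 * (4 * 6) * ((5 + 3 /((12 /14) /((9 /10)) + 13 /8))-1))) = 433 /4883424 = 0.00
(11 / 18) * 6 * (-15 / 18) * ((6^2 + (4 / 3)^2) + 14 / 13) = -125015 / 1053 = -118.72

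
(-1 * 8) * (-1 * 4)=32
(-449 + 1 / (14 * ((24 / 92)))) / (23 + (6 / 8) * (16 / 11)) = -18.63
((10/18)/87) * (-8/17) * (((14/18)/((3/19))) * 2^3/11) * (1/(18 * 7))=-3040/35580303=-0.00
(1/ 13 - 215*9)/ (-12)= 12577/ 78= 161.24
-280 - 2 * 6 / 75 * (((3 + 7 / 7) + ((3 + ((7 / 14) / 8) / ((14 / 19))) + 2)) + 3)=-394707 / 1400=-281.93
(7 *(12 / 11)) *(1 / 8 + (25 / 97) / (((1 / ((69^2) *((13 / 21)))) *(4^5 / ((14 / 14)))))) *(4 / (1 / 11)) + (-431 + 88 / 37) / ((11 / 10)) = -248645893 / 2526656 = -98.41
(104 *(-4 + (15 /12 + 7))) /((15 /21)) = 618.80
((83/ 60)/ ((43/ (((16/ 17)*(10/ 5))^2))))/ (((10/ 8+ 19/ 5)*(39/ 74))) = 6289408/ 146849859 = 0.04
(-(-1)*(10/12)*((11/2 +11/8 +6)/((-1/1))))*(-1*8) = 515/6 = 85.83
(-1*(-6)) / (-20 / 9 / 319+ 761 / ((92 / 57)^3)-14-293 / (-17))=228032551296 / 7001155900231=0.03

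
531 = 531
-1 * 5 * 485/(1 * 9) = -2425/9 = -269.44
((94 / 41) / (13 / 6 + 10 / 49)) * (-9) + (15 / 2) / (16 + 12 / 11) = -88805019 / 10744952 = -8.26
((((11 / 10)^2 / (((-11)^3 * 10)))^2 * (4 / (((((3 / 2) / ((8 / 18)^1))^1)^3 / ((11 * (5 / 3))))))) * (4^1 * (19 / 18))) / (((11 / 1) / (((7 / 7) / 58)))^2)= 304 / 1858998886284375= 0.00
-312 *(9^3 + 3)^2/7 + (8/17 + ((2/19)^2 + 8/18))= -9233691743440/386631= -23882440.22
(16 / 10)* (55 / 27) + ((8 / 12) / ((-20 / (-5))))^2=355 / 108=3.29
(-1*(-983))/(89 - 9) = 983/80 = 12.29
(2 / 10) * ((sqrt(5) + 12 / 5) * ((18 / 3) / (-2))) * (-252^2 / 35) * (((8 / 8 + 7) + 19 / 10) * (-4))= -64665216 / 625 - 5388768 * sqrt(5) / 125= -199861.56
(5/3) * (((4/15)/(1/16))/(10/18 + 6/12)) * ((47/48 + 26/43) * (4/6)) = 52304/7353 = 7.11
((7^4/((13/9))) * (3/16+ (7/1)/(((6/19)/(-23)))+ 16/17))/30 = -76666331/2720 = -28186.15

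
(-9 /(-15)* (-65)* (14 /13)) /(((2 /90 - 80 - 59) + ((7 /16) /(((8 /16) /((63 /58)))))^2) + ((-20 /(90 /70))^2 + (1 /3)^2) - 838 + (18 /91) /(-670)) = 22328341701120 /390208150676971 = 0.06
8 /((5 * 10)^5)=1 /39062500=0.00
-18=-18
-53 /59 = -0.90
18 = 18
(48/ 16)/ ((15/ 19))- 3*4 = -41/ 5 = -8.20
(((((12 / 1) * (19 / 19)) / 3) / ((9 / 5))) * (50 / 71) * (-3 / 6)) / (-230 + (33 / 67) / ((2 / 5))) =0.00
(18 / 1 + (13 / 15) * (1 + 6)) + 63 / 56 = 3023 / 120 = 25.19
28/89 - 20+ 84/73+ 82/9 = -551026/58473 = -9.42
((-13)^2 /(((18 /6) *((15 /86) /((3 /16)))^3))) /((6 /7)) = 94056781 /1152000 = 81.65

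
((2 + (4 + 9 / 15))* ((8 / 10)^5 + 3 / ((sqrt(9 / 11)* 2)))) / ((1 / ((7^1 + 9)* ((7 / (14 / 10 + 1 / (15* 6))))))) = 68124672 / 396875 + 33264* sqrt(11) / 127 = 1040.35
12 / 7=1.71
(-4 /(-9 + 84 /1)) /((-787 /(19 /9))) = 76 /531225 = 0.00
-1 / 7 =-0.14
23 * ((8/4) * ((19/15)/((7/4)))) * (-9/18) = -1748/105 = -16.65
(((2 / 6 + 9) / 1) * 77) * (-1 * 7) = -15092 / 3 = -5030.67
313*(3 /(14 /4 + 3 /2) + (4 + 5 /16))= 123009 /80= 1537.61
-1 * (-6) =6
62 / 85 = 0.73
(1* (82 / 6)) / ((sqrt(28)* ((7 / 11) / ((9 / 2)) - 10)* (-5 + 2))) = 451* sqrt(7) / 13664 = 0.09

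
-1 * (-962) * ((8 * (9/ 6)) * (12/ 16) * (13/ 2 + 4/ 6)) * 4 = 248196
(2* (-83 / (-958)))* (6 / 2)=249 / 479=0.52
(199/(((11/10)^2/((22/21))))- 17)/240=35873/55440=0.65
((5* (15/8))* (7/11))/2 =525/176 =2.98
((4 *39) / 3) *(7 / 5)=364 / 5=72.80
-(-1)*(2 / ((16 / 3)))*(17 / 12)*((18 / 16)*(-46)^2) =80937 / 64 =1264.64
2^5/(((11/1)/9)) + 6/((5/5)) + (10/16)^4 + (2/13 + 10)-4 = 22543647/585728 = 38.49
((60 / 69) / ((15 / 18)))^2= 1.09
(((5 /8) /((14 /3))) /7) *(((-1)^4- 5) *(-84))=45 /7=6.43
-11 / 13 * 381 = -4191 / 13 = -322.38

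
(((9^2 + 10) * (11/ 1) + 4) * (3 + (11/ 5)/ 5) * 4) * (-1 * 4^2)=-1106304/ 5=-221260.80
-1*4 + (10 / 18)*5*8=164 / 9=18.22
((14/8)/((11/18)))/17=63/374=0.17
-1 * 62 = -62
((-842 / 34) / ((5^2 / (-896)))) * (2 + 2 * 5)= 4526592 / 425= 10650.80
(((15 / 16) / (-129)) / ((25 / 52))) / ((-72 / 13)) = 169 / 61920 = 0.00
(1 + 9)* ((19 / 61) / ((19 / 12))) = 120 / 61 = 1.97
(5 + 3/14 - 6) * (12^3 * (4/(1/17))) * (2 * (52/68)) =-988416/7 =-141202.29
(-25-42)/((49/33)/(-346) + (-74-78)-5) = 765006/1792675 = 0.43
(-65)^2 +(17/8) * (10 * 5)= 17325/4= 4331.25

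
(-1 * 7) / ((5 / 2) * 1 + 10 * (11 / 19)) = -38 / 45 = -0.84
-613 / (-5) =122.60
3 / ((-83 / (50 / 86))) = -75 / 3569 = -0.02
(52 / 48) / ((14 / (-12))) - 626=-8777 / 14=-626.93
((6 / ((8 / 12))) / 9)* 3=3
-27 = -27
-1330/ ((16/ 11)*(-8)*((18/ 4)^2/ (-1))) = -7315/ 1296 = -5.64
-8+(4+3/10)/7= -517/70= -7.39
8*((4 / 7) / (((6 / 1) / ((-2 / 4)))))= -8 / 21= -0.38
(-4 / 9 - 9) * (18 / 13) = -170 / 13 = -13.08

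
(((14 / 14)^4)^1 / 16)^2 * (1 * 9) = 9 / 256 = 0.04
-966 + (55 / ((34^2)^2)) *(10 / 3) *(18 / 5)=-322724979 / 334084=-966.00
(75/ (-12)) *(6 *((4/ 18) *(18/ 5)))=-30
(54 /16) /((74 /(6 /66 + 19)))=2835 /3256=0.87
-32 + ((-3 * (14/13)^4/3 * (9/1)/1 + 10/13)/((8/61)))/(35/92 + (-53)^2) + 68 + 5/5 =272905457030/7381961743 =36.97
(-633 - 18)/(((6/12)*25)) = -1302/25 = -52.08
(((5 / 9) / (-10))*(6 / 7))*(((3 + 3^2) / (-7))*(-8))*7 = -32 / 7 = -4.57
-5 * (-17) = 85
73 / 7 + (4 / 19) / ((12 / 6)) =1401 / 133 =10.53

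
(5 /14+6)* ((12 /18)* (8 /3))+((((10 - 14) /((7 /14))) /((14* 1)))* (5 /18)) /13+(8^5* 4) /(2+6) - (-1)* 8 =4478098 /273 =16403.29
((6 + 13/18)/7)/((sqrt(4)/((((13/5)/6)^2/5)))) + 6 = 6824449/1134000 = 6.02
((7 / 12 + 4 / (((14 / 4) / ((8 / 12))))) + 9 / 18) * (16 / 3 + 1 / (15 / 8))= 10.83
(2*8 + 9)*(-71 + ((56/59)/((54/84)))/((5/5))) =-922925/531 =-1738.09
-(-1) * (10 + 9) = 19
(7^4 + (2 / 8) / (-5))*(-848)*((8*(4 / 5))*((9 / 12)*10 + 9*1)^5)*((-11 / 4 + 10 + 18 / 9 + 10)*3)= -23007565149665481 / 25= -920302605986619.24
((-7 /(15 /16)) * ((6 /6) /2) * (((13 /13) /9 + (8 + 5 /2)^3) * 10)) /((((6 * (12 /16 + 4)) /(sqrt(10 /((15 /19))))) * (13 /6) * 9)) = -4667992 * sqrt(114) /180063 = -276.79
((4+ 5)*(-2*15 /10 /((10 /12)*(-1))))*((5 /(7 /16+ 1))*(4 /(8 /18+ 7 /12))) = 373248 /851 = 438.60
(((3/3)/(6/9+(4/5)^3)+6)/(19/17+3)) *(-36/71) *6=-5.06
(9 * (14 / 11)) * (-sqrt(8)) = -252 * sqrt(2) / 11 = -32.40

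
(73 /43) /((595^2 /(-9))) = -657 /15223075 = -0.00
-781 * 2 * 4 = -6248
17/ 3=5.67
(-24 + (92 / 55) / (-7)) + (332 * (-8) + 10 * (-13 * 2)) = -1131992 / 385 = -2940.24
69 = 69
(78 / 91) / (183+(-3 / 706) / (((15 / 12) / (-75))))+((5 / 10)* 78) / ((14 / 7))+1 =6189993 / 301882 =20.50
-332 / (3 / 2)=-664 / 3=-221.33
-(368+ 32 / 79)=-29104 / 79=-368.41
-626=-626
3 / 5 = 0.60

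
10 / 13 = 0.77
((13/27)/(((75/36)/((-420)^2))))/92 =10192/23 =443.13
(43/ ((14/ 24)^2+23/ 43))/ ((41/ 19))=5058864/ 222179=22.77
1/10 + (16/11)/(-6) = -47/330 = -0.14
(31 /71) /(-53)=-31 /3763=-0.01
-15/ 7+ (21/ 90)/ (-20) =-9049/ 4200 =-2.15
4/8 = 1/2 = 0.50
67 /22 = 3.05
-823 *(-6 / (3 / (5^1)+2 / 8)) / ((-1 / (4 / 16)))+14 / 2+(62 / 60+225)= -1219.32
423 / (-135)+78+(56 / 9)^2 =113.58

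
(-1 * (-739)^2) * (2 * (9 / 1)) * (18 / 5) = -176943204 / 5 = -35388640.80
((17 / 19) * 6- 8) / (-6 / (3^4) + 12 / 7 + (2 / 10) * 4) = -23625 / 21907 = -1.08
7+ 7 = 14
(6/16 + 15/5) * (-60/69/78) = -45/1196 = -0.04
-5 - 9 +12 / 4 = -11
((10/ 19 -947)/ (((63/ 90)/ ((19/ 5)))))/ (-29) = 5138/ 29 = 177.17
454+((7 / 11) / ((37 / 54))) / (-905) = 454.00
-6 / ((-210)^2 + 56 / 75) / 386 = -225 / 638358308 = -0.00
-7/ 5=-1.40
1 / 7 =0.14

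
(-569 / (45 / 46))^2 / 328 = 171269569 / 166050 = 1031.43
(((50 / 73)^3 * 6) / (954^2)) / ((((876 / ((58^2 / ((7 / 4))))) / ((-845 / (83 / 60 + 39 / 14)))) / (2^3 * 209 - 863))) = -2874559025000000 / 3771317444077413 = -0.76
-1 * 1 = -1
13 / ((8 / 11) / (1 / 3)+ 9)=143 / 123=1.16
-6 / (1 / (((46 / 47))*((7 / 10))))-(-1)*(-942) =-222336 / 235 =-946.11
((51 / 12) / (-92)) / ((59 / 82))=-697 / 10856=-0.06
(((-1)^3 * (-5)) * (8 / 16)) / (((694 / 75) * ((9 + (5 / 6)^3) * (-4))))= -0.01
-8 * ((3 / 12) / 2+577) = -4617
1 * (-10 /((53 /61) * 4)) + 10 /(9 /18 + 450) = -5145 /1802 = -2.86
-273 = -273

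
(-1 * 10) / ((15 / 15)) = -10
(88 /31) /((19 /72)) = 10.76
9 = 9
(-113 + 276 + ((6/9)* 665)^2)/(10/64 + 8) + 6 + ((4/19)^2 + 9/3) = 20458949069/847989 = 24126.43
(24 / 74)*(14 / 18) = 28 / 111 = 0.25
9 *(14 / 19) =126 / 19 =6.63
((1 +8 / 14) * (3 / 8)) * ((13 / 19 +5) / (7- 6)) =891 / 266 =3.35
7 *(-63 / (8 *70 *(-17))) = 63 / 1360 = 0.05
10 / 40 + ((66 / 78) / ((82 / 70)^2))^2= 1203856109 / 1910214436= 0.63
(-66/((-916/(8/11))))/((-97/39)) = -468/22213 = -0.02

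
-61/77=-0.79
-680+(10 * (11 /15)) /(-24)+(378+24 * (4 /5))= -50959 /180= -283.11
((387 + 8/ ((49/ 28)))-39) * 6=14808/ 7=2115.43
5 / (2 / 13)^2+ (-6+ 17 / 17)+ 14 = 881 / 4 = 220.25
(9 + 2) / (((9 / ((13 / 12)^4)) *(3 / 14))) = 2199197 / 279936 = 7.86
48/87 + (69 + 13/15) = 30632/435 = 70.42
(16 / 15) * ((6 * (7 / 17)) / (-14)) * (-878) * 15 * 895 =37718880 / 17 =2218757.65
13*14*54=9828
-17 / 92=-0.18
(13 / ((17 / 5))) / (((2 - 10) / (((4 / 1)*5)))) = -325 / 34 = -9.56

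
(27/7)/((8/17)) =8.20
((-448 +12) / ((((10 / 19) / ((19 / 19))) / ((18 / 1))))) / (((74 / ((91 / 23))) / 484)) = -1641872232 / 4255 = -385868.91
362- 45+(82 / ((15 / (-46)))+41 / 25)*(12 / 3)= -51173 / 75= -682.31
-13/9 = -1.44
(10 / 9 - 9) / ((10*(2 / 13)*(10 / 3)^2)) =-923 / 2000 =-0.46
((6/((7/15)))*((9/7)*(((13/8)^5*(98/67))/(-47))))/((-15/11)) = 110274021/25796608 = 4.27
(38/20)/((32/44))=209/80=2.61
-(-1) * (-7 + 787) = 780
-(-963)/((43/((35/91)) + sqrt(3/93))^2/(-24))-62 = -166425766767182/2606548899361 + 2781304500 * sqrt(31)/2606548899361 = -63.84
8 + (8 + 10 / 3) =58 / 3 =19.33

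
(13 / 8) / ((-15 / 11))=-143 / 120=-1.19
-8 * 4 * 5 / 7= -160 / 7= -22.86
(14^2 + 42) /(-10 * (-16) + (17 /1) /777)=1.49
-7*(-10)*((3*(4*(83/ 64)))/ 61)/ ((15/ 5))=2905/ 488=5.95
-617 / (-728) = 617 / 728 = 0.85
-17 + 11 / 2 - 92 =-207 / 2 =-103.50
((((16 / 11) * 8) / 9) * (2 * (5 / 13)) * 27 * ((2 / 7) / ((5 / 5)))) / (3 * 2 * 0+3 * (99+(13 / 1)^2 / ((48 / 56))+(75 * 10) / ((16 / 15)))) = 61440 / 24006983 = 0.00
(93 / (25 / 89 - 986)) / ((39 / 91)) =-19313 / 87729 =-0.22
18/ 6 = 3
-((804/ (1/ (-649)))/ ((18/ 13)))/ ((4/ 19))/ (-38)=-565279/ 12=-47106.58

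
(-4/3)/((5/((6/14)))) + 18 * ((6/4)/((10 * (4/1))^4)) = -2047811/17920000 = -0.11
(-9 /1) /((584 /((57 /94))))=-513 /54896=-0.01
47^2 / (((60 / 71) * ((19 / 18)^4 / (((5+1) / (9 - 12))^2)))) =5488110288 / 651605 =8422.45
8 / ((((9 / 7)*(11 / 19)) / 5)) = 5320 / 99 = 53.74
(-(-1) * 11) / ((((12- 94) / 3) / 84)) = -1386 / 41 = -33.80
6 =6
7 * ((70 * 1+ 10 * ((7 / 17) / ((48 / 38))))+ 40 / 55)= 1162189 / 2244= 517.91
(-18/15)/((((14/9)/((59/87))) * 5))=-531/5075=-0.10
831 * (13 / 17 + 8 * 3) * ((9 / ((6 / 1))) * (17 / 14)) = 1049553 / 28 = 37484.04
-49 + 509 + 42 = 502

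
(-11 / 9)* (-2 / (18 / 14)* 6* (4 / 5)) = 1232 / 135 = 9.13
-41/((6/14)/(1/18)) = -287/54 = -5.31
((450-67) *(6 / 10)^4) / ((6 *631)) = 0.01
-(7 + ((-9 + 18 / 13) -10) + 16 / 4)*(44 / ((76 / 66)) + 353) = 639238 / 247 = 2588.01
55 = 55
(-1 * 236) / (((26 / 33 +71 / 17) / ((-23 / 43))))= 3045108 / 119755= 25.43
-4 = -4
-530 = -530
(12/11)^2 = 144/121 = 1.19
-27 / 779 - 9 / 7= -7200 / 5453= -1.32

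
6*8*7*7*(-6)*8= -112896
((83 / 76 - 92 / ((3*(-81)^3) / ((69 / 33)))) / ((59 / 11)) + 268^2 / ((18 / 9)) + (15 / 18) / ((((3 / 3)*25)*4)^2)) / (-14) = -256734345224244361 / 100085220648000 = -2565.16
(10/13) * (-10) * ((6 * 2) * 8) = -9600/13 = -738.46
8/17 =0.47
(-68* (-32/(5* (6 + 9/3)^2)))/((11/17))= 36992/4455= 8.30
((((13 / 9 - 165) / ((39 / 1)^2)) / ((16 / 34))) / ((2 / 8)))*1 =-12512 / 13689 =-0.91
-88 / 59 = -1.49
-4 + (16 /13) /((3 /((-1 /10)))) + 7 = 577 /195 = 2.96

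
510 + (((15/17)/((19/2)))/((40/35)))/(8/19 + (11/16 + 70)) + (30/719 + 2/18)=1213157037131/2378021319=510.15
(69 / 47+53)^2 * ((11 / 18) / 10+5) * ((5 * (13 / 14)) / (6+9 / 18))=1492582400 / 139167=10725.12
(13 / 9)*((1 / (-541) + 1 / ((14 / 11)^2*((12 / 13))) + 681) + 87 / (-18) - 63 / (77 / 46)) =38768969837 / 41990256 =923.28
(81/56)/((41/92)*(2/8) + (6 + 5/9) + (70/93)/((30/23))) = 1039554/5206313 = 0.20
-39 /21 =-13 /7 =-1.86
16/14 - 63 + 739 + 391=7477/7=1068.14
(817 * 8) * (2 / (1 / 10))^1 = 130720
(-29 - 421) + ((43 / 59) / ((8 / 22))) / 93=-9876127 / 21948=-449.98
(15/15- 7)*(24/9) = -16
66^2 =4356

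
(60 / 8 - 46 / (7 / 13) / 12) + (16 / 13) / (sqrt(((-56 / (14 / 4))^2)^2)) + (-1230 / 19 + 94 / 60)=-26053021 / 414960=-62.78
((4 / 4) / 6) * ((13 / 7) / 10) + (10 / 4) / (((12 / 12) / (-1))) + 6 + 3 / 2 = 2113 / 420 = 5.03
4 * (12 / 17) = 48 / 17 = 2.82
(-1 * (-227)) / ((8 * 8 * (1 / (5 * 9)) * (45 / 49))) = 11123 / 64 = 173.80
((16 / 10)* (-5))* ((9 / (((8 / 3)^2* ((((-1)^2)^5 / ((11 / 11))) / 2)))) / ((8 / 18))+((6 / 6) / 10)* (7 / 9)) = -33253 / 720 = -46.18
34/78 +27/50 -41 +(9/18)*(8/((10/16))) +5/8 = -257393/7800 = -33.00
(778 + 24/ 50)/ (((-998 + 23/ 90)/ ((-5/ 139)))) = 350316/ 12481783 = 0.03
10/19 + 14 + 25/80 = 4511/304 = 14.84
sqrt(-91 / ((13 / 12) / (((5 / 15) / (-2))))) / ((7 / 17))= 17 * sqrt(14) / 7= 9.09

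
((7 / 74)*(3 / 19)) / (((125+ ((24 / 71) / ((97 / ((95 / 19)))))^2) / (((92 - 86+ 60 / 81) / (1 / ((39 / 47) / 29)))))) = 56110599727 / 2434700973252525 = 0.00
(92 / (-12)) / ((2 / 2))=-23 / 3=-7.67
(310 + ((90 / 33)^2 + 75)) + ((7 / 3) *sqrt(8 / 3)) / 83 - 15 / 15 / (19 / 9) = 14 *sqrt(6) / 747 + 901126 / 2299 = 392.01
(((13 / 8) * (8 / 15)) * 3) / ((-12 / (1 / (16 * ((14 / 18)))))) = -0.02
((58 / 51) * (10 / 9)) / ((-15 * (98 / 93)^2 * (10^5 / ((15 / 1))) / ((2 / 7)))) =-0.00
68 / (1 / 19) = 1292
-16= -16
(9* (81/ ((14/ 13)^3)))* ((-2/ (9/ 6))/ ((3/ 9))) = -1601613/ 686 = -2334.71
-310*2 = -620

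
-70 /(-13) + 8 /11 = 874 /143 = 6.11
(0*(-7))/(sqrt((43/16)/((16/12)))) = 0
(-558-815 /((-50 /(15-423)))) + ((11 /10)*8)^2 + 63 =-176699 /25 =-7067.96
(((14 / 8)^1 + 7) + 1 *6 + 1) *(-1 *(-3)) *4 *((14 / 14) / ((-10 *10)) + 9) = 169911 / 100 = 1699.11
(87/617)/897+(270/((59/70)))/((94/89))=155159507567/511571359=303.30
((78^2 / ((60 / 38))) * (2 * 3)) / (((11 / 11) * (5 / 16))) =1849536 / 25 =73981.44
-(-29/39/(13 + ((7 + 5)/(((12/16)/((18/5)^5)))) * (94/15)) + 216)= -7981794715651/36952755411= -216.00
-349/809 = -0.43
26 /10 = 13 /5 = 2.60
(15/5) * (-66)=-198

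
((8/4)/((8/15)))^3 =3375/64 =52.73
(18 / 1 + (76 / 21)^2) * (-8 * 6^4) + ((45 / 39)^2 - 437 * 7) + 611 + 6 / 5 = -13451010789 / 41405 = -324864.41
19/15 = 1.27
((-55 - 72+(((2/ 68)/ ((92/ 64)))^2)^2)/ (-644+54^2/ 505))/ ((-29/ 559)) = -837941955474805545/ 218459393146437376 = -3.84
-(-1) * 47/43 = 47/43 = 1.09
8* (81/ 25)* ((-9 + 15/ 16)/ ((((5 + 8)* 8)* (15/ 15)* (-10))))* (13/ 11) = 10449/ 44000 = 0.24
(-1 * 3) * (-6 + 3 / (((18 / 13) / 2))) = 5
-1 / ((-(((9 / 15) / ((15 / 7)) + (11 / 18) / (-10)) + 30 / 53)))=47700 / 37441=1.27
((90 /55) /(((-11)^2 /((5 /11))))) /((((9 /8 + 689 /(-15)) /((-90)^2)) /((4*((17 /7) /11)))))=-5948640000 /6061798589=-0.98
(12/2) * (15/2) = 45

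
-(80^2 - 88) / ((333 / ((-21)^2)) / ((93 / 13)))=-28763784 / 481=-59799.97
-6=-6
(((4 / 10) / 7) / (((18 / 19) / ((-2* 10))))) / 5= -76 / 315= -0.24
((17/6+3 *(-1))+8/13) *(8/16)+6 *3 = 18.22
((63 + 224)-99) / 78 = 94 / 39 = 2.41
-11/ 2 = -5.50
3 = 3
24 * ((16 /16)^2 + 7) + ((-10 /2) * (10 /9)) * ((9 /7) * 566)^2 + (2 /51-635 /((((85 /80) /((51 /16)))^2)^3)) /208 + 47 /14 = -117715898539 /39984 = -2944075.09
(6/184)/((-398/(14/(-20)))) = 21/366160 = 0.00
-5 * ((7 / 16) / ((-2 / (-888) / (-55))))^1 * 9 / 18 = 213675 / 8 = 26709.38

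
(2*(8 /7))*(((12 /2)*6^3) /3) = 6912 /7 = 987.43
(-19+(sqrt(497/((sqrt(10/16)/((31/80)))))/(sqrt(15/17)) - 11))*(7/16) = -5.86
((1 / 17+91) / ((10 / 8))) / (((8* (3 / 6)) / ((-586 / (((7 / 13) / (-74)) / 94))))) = 82029770784 / 595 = 137865160.98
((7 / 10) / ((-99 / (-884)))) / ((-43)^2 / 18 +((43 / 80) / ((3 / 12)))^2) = 247520 / 4250851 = 0.06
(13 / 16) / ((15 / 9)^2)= 117 / 400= 0.29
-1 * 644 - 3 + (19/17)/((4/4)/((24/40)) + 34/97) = -6450884/9979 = -646.45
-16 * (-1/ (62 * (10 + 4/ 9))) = 36/ 1457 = 0.02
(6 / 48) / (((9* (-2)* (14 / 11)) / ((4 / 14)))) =-11 / 7056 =-0.00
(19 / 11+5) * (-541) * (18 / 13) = -720612 / 143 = -5039.24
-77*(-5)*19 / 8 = 7315 / 8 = 914.38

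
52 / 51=1.02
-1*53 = -53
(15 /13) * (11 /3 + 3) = 100 /13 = 7.69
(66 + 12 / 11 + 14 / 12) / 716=0.10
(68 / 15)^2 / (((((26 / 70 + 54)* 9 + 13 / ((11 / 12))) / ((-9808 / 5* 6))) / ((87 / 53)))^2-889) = -8871890587298185216 / 383779965142061888375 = -0.02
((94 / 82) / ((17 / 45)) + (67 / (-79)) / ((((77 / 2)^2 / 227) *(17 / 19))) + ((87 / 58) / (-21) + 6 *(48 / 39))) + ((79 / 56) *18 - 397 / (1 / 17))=-113969197628399 / 16976363404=-6713.40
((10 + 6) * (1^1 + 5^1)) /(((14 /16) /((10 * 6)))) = 46080 /7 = 6582.86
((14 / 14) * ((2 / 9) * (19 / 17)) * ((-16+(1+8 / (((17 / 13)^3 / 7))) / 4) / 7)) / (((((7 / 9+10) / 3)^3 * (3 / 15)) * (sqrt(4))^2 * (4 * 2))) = -5535067365 / 4878551144512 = -0.00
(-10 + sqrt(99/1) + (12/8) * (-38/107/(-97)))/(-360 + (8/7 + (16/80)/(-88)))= 319497640/11471773773-3080 * sqrt(11)/368429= 0.00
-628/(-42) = 314/21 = 14.95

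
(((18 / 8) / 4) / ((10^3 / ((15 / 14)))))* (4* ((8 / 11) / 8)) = 27 / 123200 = 0.00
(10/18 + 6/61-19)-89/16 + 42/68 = -3477989/149328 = -23.29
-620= -620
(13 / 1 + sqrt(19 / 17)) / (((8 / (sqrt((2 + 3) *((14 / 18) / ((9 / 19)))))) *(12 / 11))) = 11 *sqrt(665) *(sqrt(323) + 221) / 14688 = 4.62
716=716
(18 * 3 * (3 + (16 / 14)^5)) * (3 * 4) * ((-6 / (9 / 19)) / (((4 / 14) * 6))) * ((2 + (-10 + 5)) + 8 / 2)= -56901276 / 2401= -23698.99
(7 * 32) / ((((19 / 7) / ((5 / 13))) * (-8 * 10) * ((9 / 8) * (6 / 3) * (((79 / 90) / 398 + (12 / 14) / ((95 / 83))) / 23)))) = -10921120 / 2022449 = -5.40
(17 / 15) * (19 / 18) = 323 / 270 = 1.20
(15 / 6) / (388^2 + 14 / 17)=85 / 5118524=0.00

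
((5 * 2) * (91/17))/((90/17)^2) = 1547/810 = 1.91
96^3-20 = 884716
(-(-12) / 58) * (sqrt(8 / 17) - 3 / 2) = -9 / 29 + 12 * sqrt(34) / 493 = -0.17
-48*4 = -192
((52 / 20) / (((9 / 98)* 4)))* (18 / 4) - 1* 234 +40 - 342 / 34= -58551 / 340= -172.21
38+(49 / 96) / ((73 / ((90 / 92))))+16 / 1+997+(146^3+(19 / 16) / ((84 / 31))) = 3512572036039 / 1128288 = 3113187.45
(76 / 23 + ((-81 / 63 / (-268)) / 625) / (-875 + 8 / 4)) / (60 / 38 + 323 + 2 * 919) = 164229729563 / 107482557927500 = 0.00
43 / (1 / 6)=258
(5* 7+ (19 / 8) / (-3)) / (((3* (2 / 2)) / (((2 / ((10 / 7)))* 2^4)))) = 255.42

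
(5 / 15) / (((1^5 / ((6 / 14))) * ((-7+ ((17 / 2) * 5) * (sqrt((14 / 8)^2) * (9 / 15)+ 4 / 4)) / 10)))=80 / 4487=0.02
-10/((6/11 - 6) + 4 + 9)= -110/83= -1.33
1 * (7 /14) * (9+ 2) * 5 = 55 /2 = 27.50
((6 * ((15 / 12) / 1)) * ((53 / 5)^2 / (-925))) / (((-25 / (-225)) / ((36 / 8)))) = -682587 / 18500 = -36.90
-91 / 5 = -18.20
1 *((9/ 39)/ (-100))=-3/ 1300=-0.00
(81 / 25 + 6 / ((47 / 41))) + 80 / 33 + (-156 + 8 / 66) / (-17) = 4409359 / 219725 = 20.07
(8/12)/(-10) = -1/15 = -0.07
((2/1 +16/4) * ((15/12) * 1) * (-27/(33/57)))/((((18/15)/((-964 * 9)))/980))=27261076500/11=2478279681.82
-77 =-77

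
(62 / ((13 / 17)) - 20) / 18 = 397 / 117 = 3.39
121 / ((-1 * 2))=-121 / 2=-60.50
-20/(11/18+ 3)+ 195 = 2463/13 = 189.46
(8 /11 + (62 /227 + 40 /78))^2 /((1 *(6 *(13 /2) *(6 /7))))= 76004456654 /1109563496613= 0.07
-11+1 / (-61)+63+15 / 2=7257 / 122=59.48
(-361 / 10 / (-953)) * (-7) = -2527 / 9530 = -0.27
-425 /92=-4.62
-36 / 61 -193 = -11809 / 61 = -193.59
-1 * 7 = -7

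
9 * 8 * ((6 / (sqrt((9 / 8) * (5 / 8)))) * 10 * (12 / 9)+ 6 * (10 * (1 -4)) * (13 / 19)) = -168480 / 19+ 3072 * sqrt(5) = -1998.17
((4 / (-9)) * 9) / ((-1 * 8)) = 1 / 2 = 0.50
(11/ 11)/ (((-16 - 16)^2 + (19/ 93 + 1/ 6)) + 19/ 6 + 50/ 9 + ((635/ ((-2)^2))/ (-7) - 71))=7812/ 7338707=0.00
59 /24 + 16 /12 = 3.79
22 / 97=0.23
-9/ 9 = -1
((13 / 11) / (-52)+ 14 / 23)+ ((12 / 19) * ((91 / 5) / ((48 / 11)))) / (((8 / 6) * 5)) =1886459 / 1922800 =0.98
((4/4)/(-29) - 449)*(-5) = 2245.17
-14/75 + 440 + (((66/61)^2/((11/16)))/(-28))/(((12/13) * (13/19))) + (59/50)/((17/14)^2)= 9948092128/22582749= 440.52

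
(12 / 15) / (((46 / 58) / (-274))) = -276.38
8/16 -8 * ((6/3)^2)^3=-1023/2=-511.50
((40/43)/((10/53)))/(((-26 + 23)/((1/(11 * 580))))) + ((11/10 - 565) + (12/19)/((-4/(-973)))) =-641552723/1563738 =-410.27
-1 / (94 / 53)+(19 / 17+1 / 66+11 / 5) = 365047 / 131835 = 2.77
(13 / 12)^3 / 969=2197 / 1674432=0.00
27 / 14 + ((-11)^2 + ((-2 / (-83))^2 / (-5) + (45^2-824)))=638438019 / 482230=1323.93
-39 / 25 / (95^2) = -39 / 225625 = -0.00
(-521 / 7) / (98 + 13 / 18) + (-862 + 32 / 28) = -10717580 / 12439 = -861.61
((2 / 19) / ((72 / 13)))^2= 169 / 467856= 0.00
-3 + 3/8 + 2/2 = -13/8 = -1.62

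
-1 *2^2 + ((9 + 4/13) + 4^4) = 261.31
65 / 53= 1.23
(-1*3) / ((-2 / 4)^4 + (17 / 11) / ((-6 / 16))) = 1584 / 2143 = 0.74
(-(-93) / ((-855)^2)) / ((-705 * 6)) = -31 / 1030745250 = -0.00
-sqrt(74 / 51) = -sqrt(3774) / 51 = -1.20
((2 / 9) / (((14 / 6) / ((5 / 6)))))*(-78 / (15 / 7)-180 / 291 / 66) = -64748 / 22407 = -2.89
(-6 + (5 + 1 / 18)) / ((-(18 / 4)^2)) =34 / 729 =0.05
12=12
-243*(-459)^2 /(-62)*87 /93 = 1484669007 /1922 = 772460.46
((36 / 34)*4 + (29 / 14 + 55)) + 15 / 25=73669 / 1190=61.91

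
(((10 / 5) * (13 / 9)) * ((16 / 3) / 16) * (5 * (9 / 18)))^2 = 4225 / 729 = 5.80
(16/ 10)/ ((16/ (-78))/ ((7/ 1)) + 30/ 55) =12012/ 3875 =3.10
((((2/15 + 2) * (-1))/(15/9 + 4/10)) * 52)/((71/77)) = -128128/2201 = -58.21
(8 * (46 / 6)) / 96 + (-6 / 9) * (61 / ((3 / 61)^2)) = -1815779 / 108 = -16812.77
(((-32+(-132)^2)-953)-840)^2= 243328801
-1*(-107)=107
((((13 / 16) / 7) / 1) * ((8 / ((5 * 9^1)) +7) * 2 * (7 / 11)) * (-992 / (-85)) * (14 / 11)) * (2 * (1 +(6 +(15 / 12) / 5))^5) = 1099377075251 / 1742400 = 630955.62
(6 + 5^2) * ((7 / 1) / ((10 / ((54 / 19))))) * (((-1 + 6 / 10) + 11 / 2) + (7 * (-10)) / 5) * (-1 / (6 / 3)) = 521451 / 1900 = 274.45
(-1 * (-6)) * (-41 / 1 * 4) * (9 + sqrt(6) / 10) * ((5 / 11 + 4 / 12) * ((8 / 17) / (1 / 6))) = -3684096 / 187 - 204672 * sqrt(6) / 935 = -20237.24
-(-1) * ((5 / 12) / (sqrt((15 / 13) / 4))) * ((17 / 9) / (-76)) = -17 * sqrt(195) / 12312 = -0.02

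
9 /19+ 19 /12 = 2.06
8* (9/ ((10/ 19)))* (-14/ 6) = -1596/ 5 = -319.20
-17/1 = -17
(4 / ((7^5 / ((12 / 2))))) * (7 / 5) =24 / 12005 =0.00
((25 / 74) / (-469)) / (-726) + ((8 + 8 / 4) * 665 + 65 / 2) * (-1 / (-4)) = 84187992785 / 50393112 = 1670.63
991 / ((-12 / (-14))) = 6937 / 6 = 1156.17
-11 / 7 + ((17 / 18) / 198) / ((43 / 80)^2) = -1.55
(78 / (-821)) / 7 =-78 / 5747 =-0.01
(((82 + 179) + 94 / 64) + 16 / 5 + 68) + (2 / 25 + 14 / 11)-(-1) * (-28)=2701789 / 8800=307.02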